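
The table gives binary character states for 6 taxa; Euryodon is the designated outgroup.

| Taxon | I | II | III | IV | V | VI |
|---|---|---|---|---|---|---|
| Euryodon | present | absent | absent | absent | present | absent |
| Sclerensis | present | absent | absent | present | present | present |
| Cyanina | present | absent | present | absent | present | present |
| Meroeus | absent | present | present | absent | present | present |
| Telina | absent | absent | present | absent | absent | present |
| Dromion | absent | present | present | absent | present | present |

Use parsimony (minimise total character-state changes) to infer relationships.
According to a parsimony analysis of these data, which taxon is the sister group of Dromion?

Character polarity is set by the outgroup: the derived state is whichever differs from the outgroup's state, so for I, V the derived state is 'absent', and for the remaining characters it is 'present'.
I: derived state 'absent' in Dromion, Meroeus, and Telina only — synapomorphy for {Dromion, Meroeus, Telina}.
II (derived state 'present') is shared by Dromion and Meroeus — a synapomorphy uniting that clade.
III: derived state 'present' in Cyanina, Dromion, Meroeus, and Telina only — synapomorphy for {Cyanina, Dromion, Meroeus, Telina}.
IV: derived state 'present' in Sclerensis only — an autapomorphy, so it tells us nothing about relationships among taxa.
V: derived state 'absent' in Telina only — an autapomorphy, so it tells us nothing about relationships among taxa.
All ingroup taxa share the derived state 'present' for VI; it defines the ingroup but does not resolve relationships within it.
Most parsimonious ingroup topology: (Sclerensis,(Cyanina,((Meroeus,Dromion),Telina))).
Dromion and Meroeus form a cherry on this tree, so they are sister taxa.

Meroeus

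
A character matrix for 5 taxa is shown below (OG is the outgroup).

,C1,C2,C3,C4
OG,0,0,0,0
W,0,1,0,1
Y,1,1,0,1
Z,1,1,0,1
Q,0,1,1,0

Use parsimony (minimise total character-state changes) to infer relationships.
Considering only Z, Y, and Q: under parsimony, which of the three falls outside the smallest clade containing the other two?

Q

The outgroup has state '0' for every character, so '1' is the derived state throughout.
Only Y and Z show the derived state '1' for C1, supporting them as a clade.
C2 (derived state '1') is shared by all ingroup taxa — unites the whole ingroup.
C3 (derived state '1') is unique to Q (autapomorphy; uninformative for grouping).
C4: derived state '1' in W, Y, and Z only — synapomorphy for {W, Y, Z}.
Most parsimonious ingroup topology: (Q,(W,(Z,Y))).
Z and Y share a more recent common ancestor with each other than either does with Q, so Q is the least closely related of the three.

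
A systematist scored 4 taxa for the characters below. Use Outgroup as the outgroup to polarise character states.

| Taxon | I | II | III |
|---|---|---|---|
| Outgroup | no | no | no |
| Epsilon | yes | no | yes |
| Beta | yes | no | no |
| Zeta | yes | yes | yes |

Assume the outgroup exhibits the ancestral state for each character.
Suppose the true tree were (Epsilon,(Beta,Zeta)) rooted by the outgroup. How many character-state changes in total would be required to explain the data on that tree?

Map each character onto (Epsilon,(Beta,Zeta)) (rooted by Outgroup) and count the minimum state changes it requires (Fitch parsimony):
I: 1; II: 1; III: 2.
Total tree length = 4.

4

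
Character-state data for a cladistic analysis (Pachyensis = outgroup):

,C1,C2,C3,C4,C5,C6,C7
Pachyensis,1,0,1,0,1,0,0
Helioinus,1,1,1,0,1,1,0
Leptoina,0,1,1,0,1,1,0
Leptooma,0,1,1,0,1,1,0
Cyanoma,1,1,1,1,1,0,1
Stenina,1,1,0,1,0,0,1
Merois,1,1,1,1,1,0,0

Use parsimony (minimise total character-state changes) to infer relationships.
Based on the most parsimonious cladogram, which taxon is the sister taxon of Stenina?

Character polarity is set by the outgroup: the derived state is whichever differs from the outgroup's state, so for C1, C3, C5 the derived state is '0', and for the remaining characters it is '1'.
C1: derived state '0' in Leptoina and Leptooma only — synapomorphy for {Leptoina, Leptooma}.
C2 (derived state '1') is shared by all ingroup taxa — unites the whole ingroup.
C3: derived state '0' in Stenina only — an autapomorphy, so it tells us nothing about relationships among taxa.
C4: derived state '1' in Cyanoma, Merois, and Stenina only — synapomorphy for {Cyanoma, Merois, Stenina}.
C5: derived state '0' in Stenina only — an autapomorphy, so it tells us nothing about relationships among taxa.
C6 (derived state '1') is shared by Helioinus, Leptoina, and Leptooma — a synapomorphy uniting that clade.
C7 (derived state '1') is shared by Cyanoma and Stenina — a synapomorphy uniting that clade.
Most parsimonious ingroup topology: ((Helioinus,(Leptoina,Leptooma)),((Cyanoma,Stenina),Merois)).
Stenina and Cyanoma form a cherry on this tree, so they are sister taxa.

Cyanoma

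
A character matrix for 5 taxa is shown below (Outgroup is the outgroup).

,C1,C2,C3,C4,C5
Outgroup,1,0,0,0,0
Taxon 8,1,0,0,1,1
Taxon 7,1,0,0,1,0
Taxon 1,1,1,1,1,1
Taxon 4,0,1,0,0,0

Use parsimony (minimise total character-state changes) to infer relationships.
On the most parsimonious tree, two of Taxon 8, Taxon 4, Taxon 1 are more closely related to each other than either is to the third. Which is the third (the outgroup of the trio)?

Character polarity is set by the outgroup: the derived state is whichever differs from the outgroup's state, so for C1 the derived state is '0', and for the remaining characters it is '1'.
C1: derived state '0' in Taxon 4 only — an autapomorphy, so it tells us nothing about relationships among taxa.
C2 (state '1') occurs in Taxon 1 and Taxon 4 but conflicts with the nesting implied by the other characters — most parsimoniously interpreted as homoplasy.
C3: derived state '1' in Taxon 1 only — an autapomorphy, so it tells us nothing about relationships among taxa.
C4: derived state '1' in Taxon 1, Taxon 7, and Taxon 8 only — synapomorphy for {Taxon 1, Taxon 7, Taxon 8}.
C5 (derived state '1') is shared by Taxon 1 and Taxon 8 — a synapomorphy uniting that clade.
Most parsimonious ingroup topology: (((Taxon 8,Taxon 1),Taxon 7),Taxon 4).
Taxon 1 and Taxon 8 share a more recent common ancestor with each other than either does with Taxon 4, so Taxon 4 is the least closely related of the three.

Taxon 4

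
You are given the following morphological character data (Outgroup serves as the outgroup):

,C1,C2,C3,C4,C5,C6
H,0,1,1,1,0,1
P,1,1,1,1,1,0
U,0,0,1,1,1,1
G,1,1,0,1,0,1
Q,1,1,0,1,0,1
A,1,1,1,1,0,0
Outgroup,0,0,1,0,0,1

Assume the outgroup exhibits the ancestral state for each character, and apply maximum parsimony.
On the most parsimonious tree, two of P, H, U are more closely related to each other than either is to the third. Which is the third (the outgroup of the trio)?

U

Character polarity is set by the outgroup: the derived state is whichever differs from the outgroup's state, so for C3, C6 the derived state is '0', and for the remaining characters it is '1'.
C1: derived state '1' in A, G, P, and Q only — synapomorphy for {A, G, P, Q}.
Only A, G, H, P, and Q show the derived state '1' for C2, supporting them as a clade.
C3 (derived state '0') is shared by G and Q — a synapomorphy uniting that clade.
C4 (derived state '1') is shared by all ingroup taxa — unites the whole ingroup.
C5 groups P and U, which is incompatible with the clades supported by the remaining characters; treating it as convergent (homoplasy) costs fewer steps than any alternative tree.
C6: derived state '0' in A and P only — synapomorphy for {A, P}.
Most parsimonious ingroup topology: ((H,((G,Q),(P,A))),U).
P and H share a more recent common ancestor with each other than either does with U, so U is the least closely related of the three.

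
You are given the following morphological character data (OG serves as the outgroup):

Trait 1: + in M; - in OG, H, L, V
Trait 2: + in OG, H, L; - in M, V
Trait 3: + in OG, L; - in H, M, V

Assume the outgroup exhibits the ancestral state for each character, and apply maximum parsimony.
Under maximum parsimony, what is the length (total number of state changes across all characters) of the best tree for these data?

Character polarity is set by the outgroup: the derived state is whichever differs from the outgroup's state, so for Trait 2, Trait 3 the derived state is '-', and for the remaining characters it is '+'.
Trait 1 (derived state '+') is unique to M (autapomorphy; uninformative for grouping).
Only M and V show the derived state '-' for Trait 2, supporting them as a clade.
Trait 3: derived state '-' in H, M, and V only — synapomorphy for {H, M, V}.
Most parsimonious ingroup topology: ((H,(M,V)),L).
Changes per character on this tree: Trait 1: 1; Trait 2: 1; Trait 3: 1.
Total = 3.

3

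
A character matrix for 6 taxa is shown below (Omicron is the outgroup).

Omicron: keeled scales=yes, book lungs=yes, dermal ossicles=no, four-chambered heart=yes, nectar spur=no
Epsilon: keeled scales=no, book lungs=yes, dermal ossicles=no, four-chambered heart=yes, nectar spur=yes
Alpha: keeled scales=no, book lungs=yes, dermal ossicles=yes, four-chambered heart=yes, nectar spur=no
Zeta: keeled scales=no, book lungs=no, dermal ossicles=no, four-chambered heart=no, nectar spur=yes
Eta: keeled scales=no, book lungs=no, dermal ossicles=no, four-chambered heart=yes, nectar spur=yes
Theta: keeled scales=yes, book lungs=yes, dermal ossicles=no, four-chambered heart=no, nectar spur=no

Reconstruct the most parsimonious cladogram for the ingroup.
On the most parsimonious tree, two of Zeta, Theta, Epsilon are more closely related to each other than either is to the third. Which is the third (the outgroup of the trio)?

Theta

Character polarity is set by the outgroup: the derived state is whichever differs from the outgroup's state, so for keeled scales, book lungs, four-chambered heart the derived state is 'no', and for the remaining characters it is 'yes'.
Only Alpha, Epsilon, Eta, and Zeta show the derived state 'no' for keeled scales, supporting them as a clade.
Only Eta and Zeta show the derived state 'no' for book lungs, supporting them as a clade.
dermal ossicles (derived state 'yes') is unique to Alpha (autapomorphy; uninformative for grouping).
four-chambered heart (state 'no') occurs in Theta and Zeta but conflicts with the nesting implied by the other characters — most parsimoniously interpreted as homoplasy.
Only Epsilon, Eta, and Zeta show the derived state 'yes' for nectar spur, supporting them as a clade.
Most parsimonious ingroup topology: (((Epsilon,(Zeta,Eta)),Alpha),Theta).
Zeta and Epsilon share a more recent common ancestor with each other than either does with Theta, so Theta is the least closely related of the three.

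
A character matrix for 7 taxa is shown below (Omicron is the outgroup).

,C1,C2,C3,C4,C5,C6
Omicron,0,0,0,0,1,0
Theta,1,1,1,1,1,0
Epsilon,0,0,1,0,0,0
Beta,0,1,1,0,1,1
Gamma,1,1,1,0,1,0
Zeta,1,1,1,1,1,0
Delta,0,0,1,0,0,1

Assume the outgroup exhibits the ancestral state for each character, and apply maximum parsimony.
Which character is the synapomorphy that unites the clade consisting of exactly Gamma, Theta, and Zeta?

C1

Character polarity is set by the outgroup: the derived state is whichever differs from the outgroup's state, so for C5 the derived state is '0', and for the remaining characters it is '1'.
C1 (derived state '1') is shared by Gamma, Theta, and Zeta — a synapomorphy uniting that clade.
Only Beta, Gamma, Theta, and Zeta show the derived state '1' for C2, supporting them as a clade.
All ingroup taxa share the derived state '1' for C3; it defines the ingroup but does not resolve relationships within it.
Only Theta and Zeta show the derived state '1' for C4, supporting them as a clade.
Only Delta and Epsilon show the derived state '0' for C5, supporting them as a clade.
C6 groups Beta and Delta, which is incompatible with the clades supported by the remaining characters; treating it as convergent (homoplasy) costs fewer steps than any alternative tree.
Most parsimonious ingroup topology: ((((Theta,Zeta),Gamma),Beta),(Epsilon,Delta)).
The clade {Gamma, Theta, Zeta} is supported by C1: its derived state '1' occurs in exactly those taxa and in no other taxon (including the outgroup).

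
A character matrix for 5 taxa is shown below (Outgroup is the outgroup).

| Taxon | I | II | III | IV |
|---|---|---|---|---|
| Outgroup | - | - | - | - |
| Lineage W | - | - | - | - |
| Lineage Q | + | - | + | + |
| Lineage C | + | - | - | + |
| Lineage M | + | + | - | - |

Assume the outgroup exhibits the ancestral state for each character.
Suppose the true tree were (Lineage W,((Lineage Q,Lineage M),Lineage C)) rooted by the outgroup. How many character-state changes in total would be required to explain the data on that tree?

Map each character onto (Lineage W,((Lineage Q,Lineage M),Lineage C)) (rooted by Outgroup) and count the minimum state changes it requires (Fitch parsimony):
I: 1; II: 1; III: 1; IV: 2.
Total tree length = 5.

5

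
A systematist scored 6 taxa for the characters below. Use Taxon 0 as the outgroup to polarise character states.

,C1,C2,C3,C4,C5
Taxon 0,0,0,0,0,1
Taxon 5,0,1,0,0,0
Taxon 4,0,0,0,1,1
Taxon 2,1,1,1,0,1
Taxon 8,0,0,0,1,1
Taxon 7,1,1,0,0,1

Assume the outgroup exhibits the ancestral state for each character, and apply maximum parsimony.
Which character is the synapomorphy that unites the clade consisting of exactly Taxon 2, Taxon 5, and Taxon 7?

C2

Character polarity is set by the outgroup: the derived state is whichever differs from the outgroup's state, so for C5 the derived state is '0', and for the remaining characters it is '1'.
C1 (derived state '1') is shared by Taxon 2 and Taxon 7 — a synapomorphy uniting that clade.
C2 (derived state '1') is shared by Taxon 2, Taxon 5, and Taxon 7 — a synapomorphy uniting that clade.
C3: derived state '1' in Taxon 2 only — an autapomorphy, so it tells us nothing about relationships among taxa.
C4 (derived state '1') is shared by Taxon 4 and Taxon 8 — a synapomorphy uniting that clade.
C5 (derived state '0') is unique to Taxon 5 (autapomorphy; uninformative for grouping).
Most parsimonious ingroup topology: ((Taxon 5,(Taxon 2,Taxon 7)),(Taxon 4,Taxon 8)).
The clade {Taxon 2, Taxon 5, Taxon 7} is supported by C2: its derived state '1' occurs in exactly those taxa and in no other taxon (including the outgroup).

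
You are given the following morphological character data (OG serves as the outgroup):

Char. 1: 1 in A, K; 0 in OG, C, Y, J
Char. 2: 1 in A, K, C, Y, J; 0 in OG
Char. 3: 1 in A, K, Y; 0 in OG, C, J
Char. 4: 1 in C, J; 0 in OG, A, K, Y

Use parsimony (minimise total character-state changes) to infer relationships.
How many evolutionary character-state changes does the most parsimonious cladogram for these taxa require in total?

4

The outgroup has state '0' for every character, so '1' is the derived state throughout.
Char. 1: derived state '1' in A and K only — synapomorphy for {A, K}.
All ingroup taxa share the derived state '1' for Char. 2; it defines the ingroup but does not resolve relationships within it.
Char. 3: derived state '1' in A, K, and Y only — synapomorphy for {A, K, Y}.
Char. 4: derived state '1' in C and J only — synapomorphy for {C, J}.
Most parsimonious ingroup topology: (((A,K),Y),(C,J)).
Changes per character on this tree: Char. 1: 1; Char. 2: 1; Char. 3: 1; Char. 4: 1.
Total = 4.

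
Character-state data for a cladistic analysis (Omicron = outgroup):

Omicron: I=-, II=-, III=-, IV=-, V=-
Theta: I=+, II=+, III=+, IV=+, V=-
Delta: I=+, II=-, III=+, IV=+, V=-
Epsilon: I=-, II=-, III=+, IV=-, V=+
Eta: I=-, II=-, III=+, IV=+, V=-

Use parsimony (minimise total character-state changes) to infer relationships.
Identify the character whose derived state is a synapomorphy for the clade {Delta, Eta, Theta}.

The outgroup has state '-' for every character, so '+' is the derived state throughout.
Only Delta and Theta show the derived state '+' for I, supporting them as a clade.
II (derived state '+') is unique to Theta (autapomorphy; uninformative for grouping).
All ingroup taxa share the derived state '+' for III; it defines the ingroup but does not resolve relationships within it.
Only Delta, Eta, and Theta show the derived state '+' for IV, supporting them as a clade.
V (derived state '+') is unique to Epsilon (autapomorphy; uninformative for grouping).
Most parsimonious ingroup topology: (((Theta,Delta),Eta),Epsilon).
The clade {Delta, Eta, Theta} is supported by IV: its derived state '+' occurs in exactly those taxa and in no other taxon (including the outgroup).

IV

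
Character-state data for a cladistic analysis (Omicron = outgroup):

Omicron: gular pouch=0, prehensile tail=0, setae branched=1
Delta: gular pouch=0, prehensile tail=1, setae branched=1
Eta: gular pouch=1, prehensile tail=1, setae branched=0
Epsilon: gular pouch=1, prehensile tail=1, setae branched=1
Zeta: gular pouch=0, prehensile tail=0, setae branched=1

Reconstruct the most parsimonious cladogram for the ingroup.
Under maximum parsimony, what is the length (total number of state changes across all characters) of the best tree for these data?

Character polarity is set by the outgroup: the derived state is whichever differs from the outgroup's state, so for setae branched the derived state is '0', and for the remaining characters it is '1'.
Only Epsilon and Eta show the derived state '1' for gular pouch, supporting them as a clade.
prehensile tail (derived state '1') is shared by Delta, Epsilon, and Eta — a synapomorphy uniting that clade.
setae branched (derived state '0') is unique to Eta (autapomorphy; uninformative for grouping).
Most parsimonious ingroup topology: ((Delta,(Eta,Epsilon)),Zeta).
Changes per character on this tree: gular pouch: 1; prehensile tail: 1; setae branched: 1.
Total = 3.

3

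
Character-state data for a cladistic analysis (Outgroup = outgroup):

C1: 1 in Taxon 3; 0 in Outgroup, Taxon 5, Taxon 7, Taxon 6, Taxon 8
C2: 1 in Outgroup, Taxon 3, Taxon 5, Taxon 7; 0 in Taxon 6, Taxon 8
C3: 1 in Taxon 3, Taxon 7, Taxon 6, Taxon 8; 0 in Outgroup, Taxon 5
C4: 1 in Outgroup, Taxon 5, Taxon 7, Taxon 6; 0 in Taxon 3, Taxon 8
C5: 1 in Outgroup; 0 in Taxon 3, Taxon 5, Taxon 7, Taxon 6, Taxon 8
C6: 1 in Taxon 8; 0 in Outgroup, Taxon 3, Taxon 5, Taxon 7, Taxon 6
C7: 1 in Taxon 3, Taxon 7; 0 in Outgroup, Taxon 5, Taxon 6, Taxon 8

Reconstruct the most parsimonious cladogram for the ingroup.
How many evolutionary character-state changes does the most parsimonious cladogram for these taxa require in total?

8

Character polarity is set by the outgroup: the derived state is whichever differs from the outgroup's state, so for C2, C4, C5 the derived state is '0', and for the remaining characters it is '1'.
C1: derived state '1' in Taxon 3 only — an autapomorphy, so it tells us nothing about relationships among taxa.
C2: derived state '0' in Taxon 6 and Taxon 8 only — synapomorphy for {Taxon 6, Taxon 8}.
C3: derived state '1' in Taxon 3, Taxon 6, Taxon 7, and Taxon 8 only — synapomorphy for {Taxon 3, Taxon 6, Taxon 7, Taxon 8}.
C4 (state '0') occurs in Taxon 3 and Taxon 8 but conflicts with the nesting implied by the other characters — most parsimoniously interpreted as homoplasy.
All ingroup taxa share the derived state '0' for C5; it defines the ingroup but does not resolve relationships within it.
C6: derived state '1' in Taxon 8 only — an autapomorphy, so it tells us nothing about relationships among taxa.
C7: derived state '1' in Taxon 3 and Taxon 7 only — synapomorphy for {Taxon 3, Taxon 7}.
Most parsimonious ingroup topology: (((Taxon 3,Taxon 7),(Taxon 6,Taxon 8)),Taxon 5).
Changes per character on this tree: C1: 1; C2: 1; C3: 1; C4: 2; C5: 1; C6: 1; C7: 1.
Total = 8.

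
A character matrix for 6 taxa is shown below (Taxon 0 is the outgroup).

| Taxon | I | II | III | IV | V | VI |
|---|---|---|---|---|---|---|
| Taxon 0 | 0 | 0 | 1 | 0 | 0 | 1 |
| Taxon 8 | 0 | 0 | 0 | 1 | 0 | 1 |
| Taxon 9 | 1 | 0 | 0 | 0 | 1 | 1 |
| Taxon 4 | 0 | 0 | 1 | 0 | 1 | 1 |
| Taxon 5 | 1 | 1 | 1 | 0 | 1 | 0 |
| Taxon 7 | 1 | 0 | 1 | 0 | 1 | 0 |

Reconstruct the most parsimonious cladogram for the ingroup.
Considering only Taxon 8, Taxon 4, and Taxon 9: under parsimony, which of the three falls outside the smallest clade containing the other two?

Character polarity is set by the outgroup: the derived state is whichever differs from the outgroup's state, so for III, VI the derived state is '0', and for the remaining characters it is '1'.
I: derived state '1' in Taxon 5, Taxon 7, and Taxon 9 only — synapomorphy for {Taxon 5, Taxon 7, Taxon 9}.
II: derived state '1' in Taxon 5 only — an autapomorphy, so it tells us nothing about relationships among taxa.
III (state '0') occurs in Taxon 8 and Taxon 9 but conflicts with the nesting implied by the other characters — most parsimoniously interpreted as homoplasy.
IV (derived state '1') is unique to Taxon 8 (autapomorphy; uninformative for grouping).
V (derived state '1') is shared by Taxon 4, Taxon 5, Taxon 7, and Taxon 9 — a synapomorphy uniting that clade.
Only Taxon 5 and Taxon 7 show the derived state '0' for VI, supporting them as a clade.
Most parsimonious ingroup topology: (Taxon 8,((Taxon 9,(Taxon 5,Taxon 7)),Taxon 4)).
Taxon 4 and Taxon 9 share a more recent common ancestor with each other than either does with Taxon 8, so Taxon 8 is the least closely related of the three.

Taxon 8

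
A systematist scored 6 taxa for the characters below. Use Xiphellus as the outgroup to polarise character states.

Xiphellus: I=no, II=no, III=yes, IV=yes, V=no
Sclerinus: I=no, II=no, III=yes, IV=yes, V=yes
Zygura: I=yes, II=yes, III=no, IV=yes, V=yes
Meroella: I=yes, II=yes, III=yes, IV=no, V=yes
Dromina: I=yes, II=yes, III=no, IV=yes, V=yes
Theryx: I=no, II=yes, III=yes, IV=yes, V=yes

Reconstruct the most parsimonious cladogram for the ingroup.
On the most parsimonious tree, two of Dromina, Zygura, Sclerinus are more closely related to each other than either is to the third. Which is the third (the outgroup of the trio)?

Sclerinus

Character polarity is set by the outgroup: the derived state is whichever differs from the outgroup's state, so for III, IV the derived state is 'no', and for the remaining characters it is 'yes'.
Only Dromina, Meroella, and Zygura show the derived state 'yes' for I, supporting them as a clade.
II: derived state 'yes' in Dromina, Meroella, Theryx, and Zygura only — synapomorphy for {Dromina, Meroella, Theryx, Zygura}.
III (derived state 'no') is shared by Dromina and Zygura — a synapomorphy uniting that clade.
IV: derived state 'no' in Meroella only — an autapomorphy, so it tells us nothing about relationships among taxa.
V (derived state 'yes') is shared by all ingroup taxa — unites the whole ingroup.
Most parsimonious ingroup topology: (Sclerinus,(((Zygura,Dromina),Meroella),Theryx)).
Dromina and Zygura share a more recent common ancestor with each other than either does with Sclerinus, so Sclerinus is the least closely related of the three.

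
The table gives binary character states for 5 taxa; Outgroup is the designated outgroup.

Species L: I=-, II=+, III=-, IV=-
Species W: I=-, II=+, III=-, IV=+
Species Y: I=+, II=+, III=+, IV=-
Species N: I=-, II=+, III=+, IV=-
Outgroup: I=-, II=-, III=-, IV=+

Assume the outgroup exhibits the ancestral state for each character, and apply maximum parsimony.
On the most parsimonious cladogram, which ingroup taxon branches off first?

Character polarity is set by the outgroup: the derived state is whichever differs from the outgroup's state, so for IV the derived state is '-', and for the remaining characters it is '+'.
I: derived state '+' in Species Y only — an autapomorphy, so it tells us nothing about relationships among taxa.
All ingroup taxa share the derived state '+' for II; it defines the ingroup but does not resolve relationships within it.
III: derived state '+' in Species N and Species Y only — synapomorphy for {Species N, Species Y}.
Only Species L, Species N, and Species Y show the derived state '-' for IV, supporting them as a clade.
Most parsimonious ingroup topology: (Species W,((Species Y,Species N),Species L)).
Species W is sister to the clade containing all other ingroup taxa, so it is the earliest-diverging (most basal) ingroup lineage.

Species W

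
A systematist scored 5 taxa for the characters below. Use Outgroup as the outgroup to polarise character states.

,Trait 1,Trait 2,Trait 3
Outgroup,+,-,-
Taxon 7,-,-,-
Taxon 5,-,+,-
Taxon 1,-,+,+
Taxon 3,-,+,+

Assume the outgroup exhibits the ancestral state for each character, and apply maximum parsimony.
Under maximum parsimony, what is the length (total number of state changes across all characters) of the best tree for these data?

Character polarity is set by the outgroup: the derived state is whichever differs from the outgroup's state, so for Trait 1 the derived state is '-', and for the remaining characters it is '+'.
Trait 1 (derived state '-') is shared by all ingroup taxa — unites the whole ingroup.
Trait 2: derived state '+' in Taxon 1, Taxon 3, and Taxon 5 only — synapomorphy for {Taxon 1, Taxon 3, Taxon 5}.
Only Taxon 1 and Taxon 3 show the derived state '+' for Trait 3, supporting them as a clade.
Most parsimonious ingroup topology: (Taxon 7,(Taxon 5,(Taxon 1,Taxon 3))).
Changes per character on this tree: Trait 1: 1; Trait 2: 1; Trait 3: 1.
Total = 3.

3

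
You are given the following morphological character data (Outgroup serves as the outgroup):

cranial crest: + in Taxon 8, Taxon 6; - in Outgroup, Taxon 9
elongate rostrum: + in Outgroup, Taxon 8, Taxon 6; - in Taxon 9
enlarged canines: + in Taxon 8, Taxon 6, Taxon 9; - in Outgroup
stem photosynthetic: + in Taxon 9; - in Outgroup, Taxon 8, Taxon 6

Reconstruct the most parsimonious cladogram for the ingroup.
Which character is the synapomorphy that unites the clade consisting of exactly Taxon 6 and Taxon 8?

Character polarity is set by the outgroup: the derived state is whichever differs from the outgroup's state, so for elongate rostrum the derived state is '-', and for the remaining characters it is '+'.
cranial crest: derived state '+' in Taxon 6 and Taxon 8 only — synapomorphy for {Taxon 6, Taxon 8}.
elongate rostrum (derived state '-') is unique to Taxon 9 (autapomorphy; uninformative for grouping).
All ingroup taxa share the derived state '+' for enlarged canines; it defines the ingroup but does not resolve relationships within it.
stem photosynthetic (derived state '+') is unique to Taxon 9 (autapomorphy; uninformative for grouping).
Most parsimonious ingroup topology: ((Taxon 8,Taxon 6),Taxon 9).
The clade {Taxon 6, Taxon 8} is supported by cranial crest: its derived state '+' occurs in exactly those taxa and in no other taxon (including the outgroup).

cranial crest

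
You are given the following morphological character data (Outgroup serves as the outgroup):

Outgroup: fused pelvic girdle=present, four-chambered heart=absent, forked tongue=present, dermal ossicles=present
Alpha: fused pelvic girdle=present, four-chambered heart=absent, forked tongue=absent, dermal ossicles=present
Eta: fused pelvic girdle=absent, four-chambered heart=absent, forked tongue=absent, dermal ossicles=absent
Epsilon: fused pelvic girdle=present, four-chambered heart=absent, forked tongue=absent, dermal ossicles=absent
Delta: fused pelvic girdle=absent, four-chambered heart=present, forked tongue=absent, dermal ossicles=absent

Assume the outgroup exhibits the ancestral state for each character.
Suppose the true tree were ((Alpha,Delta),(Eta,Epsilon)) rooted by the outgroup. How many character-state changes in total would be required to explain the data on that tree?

Map each character onto ((Alpha,Delta),(Eta,Epsilon)) (rooted by Outgroup) and count the minimum state changes it requires (Fitch parsimony):
fused pelvic girdle: 2; four-chambered heart: 1; forked tongue: 1; dermal ossicles: 2.
Total tree length = 6.

6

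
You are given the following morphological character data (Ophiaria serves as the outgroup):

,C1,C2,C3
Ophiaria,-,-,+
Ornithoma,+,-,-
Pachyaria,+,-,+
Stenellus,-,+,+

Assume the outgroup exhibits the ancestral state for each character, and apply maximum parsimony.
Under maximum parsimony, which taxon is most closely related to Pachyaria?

Character polarity is set by the outgroup: the derived state is whichever differs from the outgroup's state, so for C3 the derived state is '-', and for the remaining characters it is '+'.
C1: derived state '+' in Ornithoma and Pachyaria only — synapomorphy for {Ornithoma, Pachyaria}.
C2: derived state '+' in Stenellus only — an autapomorphy, so it tells us nothing about relationships among taxa.
C3: derived state '-' in Ornithoma only — an autapomorphy, so it tells us nothing about relationships among taxa.
Most parsimonious ingroup topology: ((Ornithoma,Pachyaria),Stenellus).
Pachyaria and Ornithoma form a cherry on this tree, so they are sister taxa.

Ornithoma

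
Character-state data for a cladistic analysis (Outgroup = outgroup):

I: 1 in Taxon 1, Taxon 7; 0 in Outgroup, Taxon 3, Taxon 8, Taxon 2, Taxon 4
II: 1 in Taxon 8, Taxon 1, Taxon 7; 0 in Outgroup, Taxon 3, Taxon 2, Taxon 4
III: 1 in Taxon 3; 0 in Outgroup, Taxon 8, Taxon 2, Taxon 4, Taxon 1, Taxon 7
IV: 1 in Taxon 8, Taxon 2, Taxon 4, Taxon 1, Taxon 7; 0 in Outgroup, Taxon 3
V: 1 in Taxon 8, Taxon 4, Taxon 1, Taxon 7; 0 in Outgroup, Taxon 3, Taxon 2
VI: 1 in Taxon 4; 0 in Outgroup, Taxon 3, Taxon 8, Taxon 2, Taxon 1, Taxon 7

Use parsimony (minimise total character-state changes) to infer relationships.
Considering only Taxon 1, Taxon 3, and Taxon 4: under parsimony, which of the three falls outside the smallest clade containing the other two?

The outgroup has state '0' for every character, so '1' is the derived state throughout.
I: derived state '1' in Taxon 1 and Taxon 7 only — synapomorphy for {Taxon 1, Taxon 7}.
II (derived state '1') is shared by Taxon 1, Taxon 7, and Taxon 8 — a synapomorphy uniting that clade.
III (derived state '1') is unique to Taxon 3 (autapomorphy; uninformative for grouping).
IV (derived state '1') is shared by Taxon 1, Taxon 2, Taxon 4, Taxon 7, and Taxon 8 — a synapomorphy uniting that clade.
V (derived state '1') is shared by Taxon 1, Taxon 4, Taxon 7, and Taxon 8 — a synapomorphy uniting that clade.
VI (derived state '1') is unique to Taxon 4 (autapomorphy; uninformative for grouping).
Most parsimonious ingroup topology: (Taxon 3,(((Taxon 8,(Taxon 1,Taxon 7)),Taxon 4),Taxon 2)).
Taxon 4 and Taxon 1 share a more recent common ancestor with each other than either does with Taxon 3, so Taxon 3 is the least closely related of the three.

Taxon 3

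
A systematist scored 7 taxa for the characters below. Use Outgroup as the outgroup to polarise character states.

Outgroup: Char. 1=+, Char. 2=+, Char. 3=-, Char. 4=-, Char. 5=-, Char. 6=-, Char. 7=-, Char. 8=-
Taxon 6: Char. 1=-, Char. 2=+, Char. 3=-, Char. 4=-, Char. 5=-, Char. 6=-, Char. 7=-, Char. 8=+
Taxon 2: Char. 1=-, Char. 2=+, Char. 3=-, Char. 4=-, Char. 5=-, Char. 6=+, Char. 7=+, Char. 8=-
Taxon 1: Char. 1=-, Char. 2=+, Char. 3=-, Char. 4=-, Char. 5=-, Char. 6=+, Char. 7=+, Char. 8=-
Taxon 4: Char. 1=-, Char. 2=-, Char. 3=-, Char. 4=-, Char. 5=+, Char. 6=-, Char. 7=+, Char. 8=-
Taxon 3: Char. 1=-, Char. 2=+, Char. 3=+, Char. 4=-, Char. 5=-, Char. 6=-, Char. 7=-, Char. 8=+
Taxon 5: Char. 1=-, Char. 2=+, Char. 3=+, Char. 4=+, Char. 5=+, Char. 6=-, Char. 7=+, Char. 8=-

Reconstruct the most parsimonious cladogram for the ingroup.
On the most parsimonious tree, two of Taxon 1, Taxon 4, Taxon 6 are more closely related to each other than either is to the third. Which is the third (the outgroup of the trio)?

Character polarity is set by the outgroup: the derived state is whichever differs from the outgroup's state, so for Char. 1, Char. 2 the derived state is '-', and for the remaining characters it is '+'.
All ingroup taxa share the derived state '-' for Char. 1; it defines the ingroup but does not resolve relationships within it.
Char. 2: derived state '-' in Taxon 4 only — an autapomorphy, so it tells us nothing about relationships among taxa.
Char. 3 (state '+') occurs in Taxon 3 and Taxon 5 but conflicts with the nesting implied by the other characters — most parsimoniously interpreted as homoplasy.
Char. 4 (derived state '+') is unique to Taxon 5 (autapomorphy; uninformative for grouping).
Char. 5: derived state '+' in Taxon 4 and Taxon 5 only — synapomorphy for {Taxon 4, Taxon 5}.
Char. 6 (derived state '+') is shared by Taxon 1 and Taxon 2 — a synapomorphy uniting that clade.
Char. 7: derived state '+' in Taxon 1, Taxon 2, Taxon 4, and Taxon 5 only — synapomorphy for {Taxon 1, Taxon 2, Taxon 4, Taxon 5}.
Char. 8: derived state '+' in Taxon 3 and Taxon 6 only — synapomorphy for {Taxon 3, Taxon 6}.
Most parsimonious ingroup topology: ((Taxon 6,Taxon 3),((Taxon 2,Taxon 1),(Taxon 4,Taxon 5))).
Taxon 1 and Taxon 4 share a more recent common ancestor with each other than either does with Taxon 6, so Taxon 6 is the least closely related of the three.

Taxon 6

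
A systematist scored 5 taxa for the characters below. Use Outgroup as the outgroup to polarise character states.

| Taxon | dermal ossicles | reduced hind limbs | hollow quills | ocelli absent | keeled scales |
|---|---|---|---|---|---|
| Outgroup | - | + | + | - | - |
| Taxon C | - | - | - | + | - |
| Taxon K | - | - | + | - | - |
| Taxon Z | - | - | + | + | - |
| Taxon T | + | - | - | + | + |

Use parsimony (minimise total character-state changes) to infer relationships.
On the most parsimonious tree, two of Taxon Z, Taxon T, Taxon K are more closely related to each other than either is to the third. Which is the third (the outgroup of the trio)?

Taxon K

Character polarity is set by the outgroup: the derived state is whichever differs from the outgroup's state, so for reduced hind limbs, hollow quills the derived state is '-', and for the remaining characters it is '+'.
dermal ossicles: derived state '+' in Taxon T only — an autapomorphy, so it tells us nothing about relationships among taxa.
reduced hind limbs (derived state '-') is shared by all ingroup taxa — unites the whole ingroup.
hollow quills (derived state '-') is shared by Taxon C and Taxon T — a synapomorphy uniting that clade.
ocelli absent: derived state '+' in Taxon C, Taxon T, and Taxon Z only — synapomorphy for {Taxon C, Taxon T, Taxon Z}.
keeled scales: derived state '+' in Taxon T only — an autapomorphy, so it tells us nothing about relationships among taxa.
Most parsimonious ingroup topology: (((Taxon C,Taxon T),Taxon Z),Taxon K).
Taxon Z and Taxon T share a more recent common ancestor with each other than either does with Taxon K, so Taxon K is the least closely related of the three.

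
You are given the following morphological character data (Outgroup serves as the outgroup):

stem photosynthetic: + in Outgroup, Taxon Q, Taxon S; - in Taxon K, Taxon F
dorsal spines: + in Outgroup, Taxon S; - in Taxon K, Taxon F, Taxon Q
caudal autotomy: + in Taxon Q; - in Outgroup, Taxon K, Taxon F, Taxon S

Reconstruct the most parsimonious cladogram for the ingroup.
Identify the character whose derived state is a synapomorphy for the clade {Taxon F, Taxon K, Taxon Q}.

dorsal spines

Character polarity is set by the outgroup: the derived state is whichever differs from the outgroup's state, so for stem photosynthetic, dorsal spines the derived state is '-', and for the remaining characters it is '+'.
Only Taxon F and Taxon K show the derived state '-' for stem photosynthetic, supporting them as a clade.
Only Taxon F, Taxon K, and Taxon Q show the derived state '-' for dorsal spines, supporting them as a clade.
caudal autotomy: derived state '+' in Taxon Q only — an autapomorphy, so it tells us nothing about relationships among taxa.
Most parsimonious ingroup topology: (((Taxon K,Taxon F),Taxon Q),Taxon S).
The clade {Taxon F, Taxon K, Taxon Q} is supported by dorsal spines: its derived state '-' occurs in exactly those taxa and in no other taxon (including the outgroup).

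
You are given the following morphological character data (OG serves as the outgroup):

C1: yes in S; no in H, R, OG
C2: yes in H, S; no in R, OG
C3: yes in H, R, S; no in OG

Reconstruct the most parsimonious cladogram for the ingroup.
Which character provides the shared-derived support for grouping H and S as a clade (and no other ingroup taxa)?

C2

The outgroup has state 'no' for every character, so 'yes' is the derived state throughout.
C1 (derived state 'yes') is unique to S (autapomorphy; uninformative for grouping).
C2 (derived state 'yes') is shared by H and S — a synapomorphy uniting that clade.
All ingroup taxa share the derived state 'yes' for C3; it defines the ingroup but does not resolve relationships within it.
Most parsimonious ingroup topology: (R,(S,H)).
The clade {H, S} is supported by C2: its derived state 'yes' occurs in exactly those taxa and in no other taxon (including the outgroup).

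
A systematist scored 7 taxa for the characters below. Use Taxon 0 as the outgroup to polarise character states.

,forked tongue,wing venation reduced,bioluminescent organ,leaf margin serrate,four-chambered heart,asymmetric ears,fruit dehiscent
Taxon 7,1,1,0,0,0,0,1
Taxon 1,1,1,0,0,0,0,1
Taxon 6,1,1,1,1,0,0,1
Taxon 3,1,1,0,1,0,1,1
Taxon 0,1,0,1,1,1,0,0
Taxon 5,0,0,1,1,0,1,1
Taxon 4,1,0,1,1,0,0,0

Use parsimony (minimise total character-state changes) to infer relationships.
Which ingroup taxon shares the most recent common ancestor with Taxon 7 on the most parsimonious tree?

Taxon 1

Character polarity is set by the outgroup: the derived state is whichever differs from the outgroup's state, so for forked tongue, bioluminescent organ, leaf margin serrate, four-chambered heart the derived state is '0', and for the remaining characters it is '1'.
forked tongue: derived state '0' in Taxon 5 only — an autapomorphy, so it tells us nothing about relationships among taxa.
wing venation reduced: derived state '1' in Taxon 1, Taxon 3, Taxon 6, and Taxon 7 only — synapomorphy for {Taxon 1, Taxon 3, Taxon 6, Taxon 7}.
Only Taxon 1, Taxon 3, and Taxon 7 show the derived state '0' for bioluminescent organ, supporting them as a clade.
leaf margin serrate: derived state '0' in Taxon 1 and Taxon 7 only — synapomorphy for {Taxon 1, Taxon 7}.
All ingroup taxa share the derived state '0' for four-chambered heart; it defines the ingroup but does not resolve relationships within it.
asymmetric ears groups Taxon 3 and Taxon 5, which is incompatible with the clades supported by the remaining characters; treating it as convergent (homoplasy) costs fewer steps than any alternative tree.
fruit dehiscent: derived state '1' in Taxon 1, Taxon 3, Taxon 5, Taxon 6, and Taxon 7 only — synapomorphy for {Taxon 1, Taxon 3, Taxon 5, Taxon 6, Taxon 7}.
Most parsimonious ingroup topology: (((((Taxon 7,Taxon 1),Taxon 3),Taxon 6),Taxon 5),Taxon 4).
Taxon 7 and Taxon 1 form a cherry on this tree, so they are sister taxa.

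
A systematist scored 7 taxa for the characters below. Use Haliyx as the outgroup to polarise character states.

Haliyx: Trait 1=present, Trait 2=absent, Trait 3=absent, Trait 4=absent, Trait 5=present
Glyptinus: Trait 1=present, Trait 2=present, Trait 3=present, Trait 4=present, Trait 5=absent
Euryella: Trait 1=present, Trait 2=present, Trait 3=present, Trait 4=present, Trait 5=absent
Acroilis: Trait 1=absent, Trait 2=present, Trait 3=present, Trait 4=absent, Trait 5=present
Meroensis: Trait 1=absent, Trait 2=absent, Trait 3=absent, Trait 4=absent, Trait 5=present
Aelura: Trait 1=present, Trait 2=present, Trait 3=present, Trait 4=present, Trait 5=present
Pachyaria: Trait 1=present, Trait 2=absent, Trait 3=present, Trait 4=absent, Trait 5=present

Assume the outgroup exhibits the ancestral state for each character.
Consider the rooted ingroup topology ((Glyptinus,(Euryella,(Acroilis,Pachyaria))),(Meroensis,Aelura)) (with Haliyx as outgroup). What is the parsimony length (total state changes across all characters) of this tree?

Map each character onto ((Glyptinus,(Euryella,(Acroilis,Pachyaria))),(Meroensis,Aelura)) (rooted by Haliyx) and count the minimum state changes it requires (Fitch parsimony):
Trait 1: 2; Trait 2: 3; Trait 3: 2; Trait 4: 3; Trait 5: 2.
Total tree length = 12.

12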